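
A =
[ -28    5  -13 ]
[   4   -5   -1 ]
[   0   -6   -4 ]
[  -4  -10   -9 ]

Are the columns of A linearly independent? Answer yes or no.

Row reduce A to echelon form.
R2 ← R2 + (1/7)·R1: [0, -30/7, -20/7]
R4 ← R4 − (1/7)·R1: [0, -75/7, -50/7]
R3 ← R3 − (7/5)·R2: [0, 0, 0]
R4 ← R4 − (5/2)·R2: [0, 0, 0]
2 pivots among 3 columns.
Only 2 < 3 pivot columns, so the columns are linearly dependent.

no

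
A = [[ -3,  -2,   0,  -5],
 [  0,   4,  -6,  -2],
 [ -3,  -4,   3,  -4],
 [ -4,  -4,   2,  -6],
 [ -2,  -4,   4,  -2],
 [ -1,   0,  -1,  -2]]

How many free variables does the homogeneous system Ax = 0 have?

2

Row reduce to echelon form.
R3 ← R3 − R1: [0, -2, 3, 1]
R4 ← R4 − (4/3)·R1: [0, -4/3, 2, 2/3]
R5 ← R5 − (2/3)·R1: [0, -8/3, 4, 4/3]
R6 ← R6 − (1/3)·R1: [0, 2/3, -1, -1/3]
R3 ← R3 + (1/2)·R2: [0, 0, 0, 0]
R4 ← R4 + (1/3)·R2: [0, 0, 0, 0]
R5 ← R5 + (2/3)·R2: [0, 0, 0, 0]
R6 ← R6 − (1/6)·R2: [0, 0, 0, 0]
2 nonzero rows, so rank(A) = 2.
A has 4 columns; by rank–nullity, nullity = 4 − 2 = 2.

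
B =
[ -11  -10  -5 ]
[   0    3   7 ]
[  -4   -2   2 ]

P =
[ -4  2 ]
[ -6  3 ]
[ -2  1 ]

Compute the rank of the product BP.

First compute BP:
[[114, -57],
 [-32,  16],
 [ 24, -12]]
Now row reduce the product.
R2 ← R2 + (16/57)·R1: [0, 0]
R3 ← R3 − (4/19)·R1: [0, 0]
1 nonzero row, so rank(BP) = 1.

1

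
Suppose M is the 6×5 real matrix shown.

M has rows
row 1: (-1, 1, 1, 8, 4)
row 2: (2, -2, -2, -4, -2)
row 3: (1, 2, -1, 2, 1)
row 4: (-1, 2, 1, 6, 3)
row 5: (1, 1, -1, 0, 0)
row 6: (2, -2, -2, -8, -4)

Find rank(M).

3

Row reduce to echelon form.
R2 ← R2 + (2)·R1: [0, 0, 0, 12, 6]
R3 ← R3 + R1: [0, 3, 0, 10, 5]
R4 ← R4 − R1: [0, 1, 0, -2, -1]
R5 ← R5 + R1: [0, 2, 0, 8, 4]
R6 ← R6 + (2)·R1: [0, 0, 0, 8, 4]
Swap R2 ↔ R3
R4 ← R4 − (1/3)·R2: [0, 0, 0, -16/3, -8/3]
R5 ← R5 − (2/3)·R2: [0, 0, 0, 4/3, 2/3]
R4 ← R4 + (4/9)·R3: [0, 0, 0, 0, 0]
R5 ← R5 − (1/9)·R3: [0, 0, 0, 0, 0]
R6 ← R6 − (2/3)·R3: [0, 0, 0, 0, 0]
Echelon form has 3 nonzero rows, so rank(M) = 3.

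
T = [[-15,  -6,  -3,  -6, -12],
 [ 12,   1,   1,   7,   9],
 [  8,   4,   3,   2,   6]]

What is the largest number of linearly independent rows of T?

Row reduce to echelon form.
R2 ← R2 + (4/5)·R1: [0, -19/5, -7/5, 11/5, -3/5]
R3 ← R3 + (8/15)·R1: [0, 4/5, 7/5, -6/5, -2/5]
R3 ← R3 + (4/19)·R2: [0, 0, 21/19, -14/19, -10/19]
Echelon form has 3 nonzero rows, so rank(T) = 3.
The rank gives the maximum number of linearly independent rows: 3.

3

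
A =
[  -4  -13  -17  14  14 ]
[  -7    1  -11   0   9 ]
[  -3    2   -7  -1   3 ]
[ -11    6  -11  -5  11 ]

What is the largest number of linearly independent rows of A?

4

Row reduce to echelon form.
R2 ← R2 − (7/4)·R1: [0, 95/4, 75/4, -49/2, -31/2]
R3 ← R3 − (3/4)·R1: [0, 47/4, 23/4, -23/2, -15/2]
R4 ← R4 − (11/4)·R1: [0, 167/4, 143/4, -87/2, -55/2]
R3 ← R3 − (47/95)·R2: [0, 0, -67/19, 59/95, 16/95]
R4 ← R4 − (167/95)·R2: [0, 0, 53/19, -41/95, -24/95]
R4 ← R4 + (53/67)·R3: [0, 0, 0, 4/67, -8/67]
Echelon form has 4 nonzero rows, so rank(A) = 4.
The rank gives the maximum number of linearly independent rows: 4.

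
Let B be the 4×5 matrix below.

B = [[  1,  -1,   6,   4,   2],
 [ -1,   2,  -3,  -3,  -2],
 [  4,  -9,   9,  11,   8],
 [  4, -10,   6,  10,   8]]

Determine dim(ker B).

3

Row reduce to echelon form.
R2 ← R2 + R1: [0, 1, 3, 1, 0]
R3 ← R3 − (4)·R1: [0, -5, -15, -5, 0]
R4 ← R4 − (4)·R1: [0, -6, -18, -6, 0]
R3 ← R3 + (5)·R2: [0, 0, 0, 0, 0]
R4 ← R4 + (6)·R2: [0, 0, 0, 0, 0]
2 nonzero rows, so rank(B) = 2.
B has 5 columns; by rank–nullity, nullity = 5 − 2 = 3.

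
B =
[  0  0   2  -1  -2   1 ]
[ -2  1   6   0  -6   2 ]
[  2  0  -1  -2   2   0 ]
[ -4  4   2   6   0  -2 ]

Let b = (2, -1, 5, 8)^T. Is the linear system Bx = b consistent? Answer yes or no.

Row reduce the augmented matrix [B | b].
Swap R1 ↔ R2
R3 ← R3 + R1: [0, 1, 5, -2, -4, 2, 4]
R4 ← R4 − (2)·R1: [0, 2, -10, 6, 12, -6, 10]
Swap R2 ↔ R3
R4 ← R4 − (2)·R2: [0, 0, -20, 10, 20, -10, 2]
R4 ← R4 + (10)·R3: [0, 0, 0, 0, 0, 0, 22]
The echelon form has 4 nonzero rows; the last pivot sits in the augmented column, so rank(B) = 3 but rank([B|b]) = 4.
Since the ranks differ, the system is inconsistent.

no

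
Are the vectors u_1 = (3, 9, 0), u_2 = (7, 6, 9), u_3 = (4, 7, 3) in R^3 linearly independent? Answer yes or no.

Form the matrix with these vectors as rows and row reduce.
R2 ← R2 − (7/3)·R1: [0, -15, 9]
R3 ← R3 − (4/3)·R1: [0, -5, 3]
R3 ← R3 − (1/3)·R2: [0, 0, 0]
2 nonzero rows, so the 3 vectors span a space of dimension 2.
Since 2 < 3, the vectors are linearly dependent.

no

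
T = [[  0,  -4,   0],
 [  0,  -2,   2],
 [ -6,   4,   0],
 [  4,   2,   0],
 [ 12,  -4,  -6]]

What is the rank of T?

Row reduce to echelon form.
Swap R1 ↔ R3
R4 ← R4 + (2/3)·R1: [0, 14/3, 0]
R5 ← R5 + (2)·R1: [0, 4, -6]
R3 ← R3 − (2)·R2: [0, 0, -4]
R4 ← R4 + (7/3)·R2: [0, 0, 14/3]
R5 ← R5 + (2)·R2: [0, 0, -2]
R4 ← R4 + (7/6)·R3: [0, 0, 0]
R5 ← R5 − (1/2)·R3: [0, 0, 0]
Echelon form has 3 nonzero rows, so rank(T) = 3.

3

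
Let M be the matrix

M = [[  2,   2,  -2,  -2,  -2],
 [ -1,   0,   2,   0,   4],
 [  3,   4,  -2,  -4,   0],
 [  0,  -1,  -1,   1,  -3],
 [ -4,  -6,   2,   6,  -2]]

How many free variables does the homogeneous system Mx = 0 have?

Row reduce to echelon form.
R2 ← R2 + (1/2)·R1: [0, 1, 1, -1, 3]
R3 ← R3 − (3/2)·R1: [0, 1, 1, -1, 3]
R5 ← R5 + (2)·R1: [0, -2, -2, 2, -6]
R3 ← R3 − R2: [0, 0, 0, 0, 0]
R4 ← R4 + R2: [0, 0, 0, 0, 0]
R5 ← R5 + (2)·R2: [0, 0, 0, 0, 0]
2 nonzero rows, so rank(M) = 2.
M has 5 columns; by rank–nullity, nullity = 5 − 2 = 3.

3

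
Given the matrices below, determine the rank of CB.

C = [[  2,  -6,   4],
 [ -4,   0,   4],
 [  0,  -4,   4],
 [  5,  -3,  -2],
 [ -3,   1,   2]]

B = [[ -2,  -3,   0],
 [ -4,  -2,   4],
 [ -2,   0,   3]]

First compute CB:
[[ 12,   6, -12],
 [  0,  12,  12],
 [  8,   8,  -4],
 [  6,  -9, -18],
 [ -2,   7,  10]]
Now row reduce the product.
R3 ← R3 − (2/3)·R1: [0, 4, 4]
R4 ← R4 − (1/2)·R1: [0, -12, -12]
R5 ← R5 + (1/6)·R1: [0, 8, 8]
R3 ← R3 − (1/3)·R2: [0, 0, 0]
R4 ← R4 + R2: [0, 0, 0]
R5 ← R5 − (2/3)·R2: [0, 0, 0]
2 nonzero rows, so rank(CB) = 2.

2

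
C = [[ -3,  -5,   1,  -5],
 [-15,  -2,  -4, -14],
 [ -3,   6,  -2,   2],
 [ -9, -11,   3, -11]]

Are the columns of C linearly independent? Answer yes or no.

no

Row reduce C to echelon form.
R2 ← R2 − (5)·R1: [0, 23, -9, 11]
R3 ← R3 − R1: [0, 11, -3, 7]
R4 ← R4 − (3)·R1: [0, 4, 0, 4]
R3 ← R3 − (11/23)·R2: [0, 0, 30/23, 40/23]
R4 ← R4 − (4/23)·R2: [0, 0, 36/23, 48/23]
R4 ← R4 − (6/5)·R3: [0, 0, 0, 0]
3 pivots among 4 columns.
Only 3 < 4 pivot columns, so the columns are linearly dependent.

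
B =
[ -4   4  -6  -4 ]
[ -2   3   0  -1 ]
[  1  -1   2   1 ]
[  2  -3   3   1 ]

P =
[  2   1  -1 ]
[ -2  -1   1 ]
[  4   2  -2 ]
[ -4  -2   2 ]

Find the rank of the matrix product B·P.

First compute BP:
[[-24, -12,  12],
 [ -6,  -3,   3],
 [  8,   4,  -4],
 [ 18,   9,  -9]]
Now row reduce the product.
R2 ← R2 − (1/4)·R1: [0, 0, 0]
R3 ← R3 + (1/3)·R1: [0, 0, 0]
R4 ← R4 + (3/4)·R1: [0, 0, 0]
1 nonzero row, so rank(BP) = 1.

1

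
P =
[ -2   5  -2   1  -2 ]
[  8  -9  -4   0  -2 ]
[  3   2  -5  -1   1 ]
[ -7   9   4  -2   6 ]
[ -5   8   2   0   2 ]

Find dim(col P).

4

Row reduce to echelon form.
R2 ← R2 + (4)·R1: [0, 11, -12, 4, -10]
R3 ← R3 + (3/2)·R1: [0, 19/2, -8, 1/2, -2]
R4 ← R4 − (7/2)·R1: [0, -17/2, 11, -11/2, 13]
R5 ← R5 − (5/2)·R1: [0, -9/2, 7, -5/2, 7]
R3 ← R3 − (19/22)·R2: [0, 0, 26/11, -65/22, 73/11]
R4 ← R4 + (17/22)·R2: [0, 0, 19/11, -53/22, 58/11]
R5 ← R5 + (9/22)·R2: [0, 0, 23/11, -19/22, 32/11]
R4 ← R4 − (19/26)·R3: [0, 0, 0, -1/4, 11/26]
R5 ← R5 − (23/26)·R3: [0, 0, 0, 7/4, -77/26]
R5 ← R5 + (7)·R4: [0, 0, 0, 0, 0]
Echelon form has 4 nonzero rows, so rank(P) = 4.
The column space has dimension equal to the rank: 4.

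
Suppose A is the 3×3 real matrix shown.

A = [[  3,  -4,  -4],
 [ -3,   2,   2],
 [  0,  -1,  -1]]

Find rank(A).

Row reduce to echelon form.
R2 ← R2 + R1: [0, -2, -2]
R3 ← R3 − (1/2)·R2: [0, 0, 0]
Echelon form has 2 nonzero rows, so rank(A) = 2.

2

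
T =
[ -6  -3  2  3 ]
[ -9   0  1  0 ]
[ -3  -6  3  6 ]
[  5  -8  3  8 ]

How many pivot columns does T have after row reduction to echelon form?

2

Row reduce to echelon form.
R2 ← R2 − (3/2)·R1: [0, 9/2, -2, -9/2]
R3 ← R3 − (1/2)·R1: [0, -9/2, 2, 9/2]
R4 ← R4 + (5/6)·R1: [0, -21/2, 14/3, 21/2]
R3 ← R3 + R2: [0, 0, 0, 0]
R4 ← R4 + (7/3)·R2: [0, 0, 0, 0]
Echelon form has 2 nonzero rows, so rank(T) = 2.
Each nonzero row contributes one pivot column: 2 pivot columns.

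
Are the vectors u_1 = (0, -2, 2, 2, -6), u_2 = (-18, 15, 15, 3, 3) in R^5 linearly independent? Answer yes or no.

yes

Form the matrix with these vectors as rows and row reduce.
Swap R1 ↔ R2
2 nonzero rows, so the 2 vectors span a space of dimension 2.
Since 2 = 2, the vectors are linearly independent.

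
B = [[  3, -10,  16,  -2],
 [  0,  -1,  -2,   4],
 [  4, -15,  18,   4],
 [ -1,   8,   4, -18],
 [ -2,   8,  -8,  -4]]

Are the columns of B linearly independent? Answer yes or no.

no

Row reduce B to echelon form.
R3 ← R3 − (4/3)·R1: [0, -5/3, -10/3, 20/3]
R4 ← R4 + (1/3)·R1: [0, 14/3, 28/3, -56/3]
R5 ← R5 + (2/3)·R1: [0, 4/3, 8/3, -16/3]
R3 ← R3 − (5/3)·R2: [0, 0, 0, 0]
R4 ← R4 + (14/3)·R2: [0, 0, 0, 0]
R5 ← R5 + (4/3)·R2: [0, 0, 0, 0]
2 pivots among 4 columns.
Only 2 < 4 pivot columns, so the columns are linearly dependent.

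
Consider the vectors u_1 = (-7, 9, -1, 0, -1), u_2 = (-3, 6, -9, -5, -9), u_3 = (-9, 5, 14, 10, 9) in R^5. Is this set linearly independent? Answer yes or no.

yes

Form the matrix with these vectors as rows and row reduce.
R2 ← R2 − (3/7)·R1: [0, 15/7, -60/7, -5, -60/7]
R3 ← R3 − (9/7)·R1: [0, -46/7, 107/7, 10, 72/7]
R3 ← R3 + (46/15)·R2: [0, 0, -11, -16/3, -16]
3 nonzero rows, so the 3 vectors span a space of dimension 3.
Since 3 = 3, the vectors are linearly independent.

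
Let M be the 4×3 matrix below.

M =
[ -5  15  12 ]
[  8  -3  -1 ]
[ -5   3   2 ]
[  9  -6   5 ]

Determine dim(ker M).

0

Row reduce to echelon form.
R2 ← R2 + (8/5)·R1: [0, 21, 91/5]
R3 ← R3 − R1: [0, -12, -10]
R4 ← R4 + (9/5)·R1: [0, 21, 133/5]
R3 ← R3 + (4/7)·R2: [0, 0, 2/5]
R4 ← R4 − R2: [0, 0, 42/5]
R4 ← R4 − (21)·R3: [0, 0, 0]
3 nonzero rows, so rank(M) = 3.
M has 3 columns; by rank–nullity, nullity = 3 − 3 = 0.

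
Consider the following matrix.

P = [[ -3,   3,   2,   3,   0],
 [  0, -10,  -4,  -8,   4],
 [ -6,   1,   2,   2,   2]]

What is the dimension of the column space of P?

Row reduce to echelon form.
R3 ← R3 − (2)·R1: [0, -5, -2, -4, 2]
R3 ← R3 − (1/2)·R2: [0, 0, 0, 0, 0]
Echelon form has 2 nonzero rows, so rank(P) = 2.
The column space has dimension equal to the rank: 2.

2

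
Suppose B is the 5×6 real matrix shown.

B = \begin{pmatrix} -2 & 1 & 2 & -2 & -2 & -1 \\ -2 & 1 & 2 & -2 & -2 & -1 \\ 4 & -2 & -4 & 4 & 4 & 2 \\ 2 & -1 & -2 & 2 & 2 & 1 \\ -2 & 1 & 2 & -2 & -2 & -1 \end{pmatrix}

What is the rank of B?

Row reduce to echelon form.
R2 ← R2 − R1: [0, 0, 0, 0, 0, 0]
R3 ← R3 + (2)·R1: [0, 0, 0, 0, 0, 0]
R4 ← R4 + R1: [0, 0, 0, 0, 0, 0]
R5 ← R5 − R1: [0, 0, 0, 0, 0, 0]
Echelon form has 1 nonzero row, so rank(B) = 1.

1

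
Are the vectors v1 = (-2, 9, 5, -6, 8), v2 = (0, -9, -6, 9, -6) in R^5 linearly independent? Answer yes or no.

yes

Form the matrix with these vectors as rows and row reduce.
2 nonzero rows, so the 2 vectors span a space of dimension 2.
Since 2 = 2, the vectors are linearly independent.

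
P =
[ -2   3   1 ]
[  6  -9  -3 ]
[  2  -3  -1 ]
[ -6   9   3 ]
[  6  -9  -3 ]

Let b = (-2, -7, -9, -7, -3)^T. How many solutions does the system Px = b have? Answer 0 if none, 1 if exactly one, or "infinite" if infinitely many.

0

Row reduce the augmented matrix [P | b].
R2 ← R2 + (3)·R1: [0, 0, 0, -13]
R3 ← R3 + R1: [0, 0, 0, -11]
R4 ← R4 − (3)·R1: [0, 0, 0, -1]
R5 ← R5 + (3)·R1: [0, 0, 0, -9]
R3 ← R3 − (11/13)·R2: [0, 0, 0, 0]
R4 ← R4 − (1/13)·R2: [0, 0, 0, 0]
R5 ← R5 − (9/13)·R2: [0, 0, 0, 0]
The echelon form has 2 nonzero rows; the last pivot sits in the augmented column, so rank(P) = 1 but rank([P|b]) = 2.
Since the ranks differ, the system is inconsistent.
It has no solutions.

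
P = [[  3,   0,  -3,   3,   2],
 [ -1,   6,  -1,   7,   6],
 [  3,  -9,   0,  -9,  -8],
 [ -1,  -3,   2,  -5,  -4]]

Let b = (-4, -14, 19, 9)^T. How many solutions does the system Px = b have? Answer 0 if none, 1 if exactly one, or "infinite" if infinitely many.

Row reduce the augmented matrix [P | b].
R2 ← R2 + (1/3)·R1: [0, 6, -2, 8, 20/3, -46/3]
R3 ← R3 − R1: [0, -9, 3, -12, -10, 23]
R4 ← R4 + (1/3)·R1: [0, -3, 1, -4, -10/3, 23/3]
R3 ← R3 + (3/2)·R2: [0, 0, 0, 0, 0, 0]
R4 ← R4 + (1/2)·R2: [0, 0, 0, 0, 0, 0]
The echelon form has 2 nonzero rows, and every pivot lies in the first 5 columns, so rank(P) = rank([P|b]) = 2.
The system is consistent.
rank = 2 < 5 unknowns, so there are infinitely many solutions.

infinite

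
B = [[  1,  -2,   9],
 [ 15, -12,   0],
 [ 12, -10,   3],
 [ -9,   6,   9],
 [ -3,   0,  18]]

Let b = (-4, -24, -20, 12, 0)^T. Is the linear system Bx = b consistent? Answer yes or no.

yes

Row reduce the augmented matrix [B | b].
R2 ← R2 − (15)·R1: [0, 18, -135, 36]
R3 ← R3 − (12)·R1: [0, 14, -105, 28]
R4 ← R4 + (9)·R1: [0, -12, 90, -24]
R5 ← R5 + (3)·R1: [0, -6, 45, -12]
R3 ← R3 − (7/9)·R2: [0, 0, 0, 0]
R4 ← R4 + (2/3)·R2: [0, 0, 0, 0]
R5 ← R5 + (1/3)·R2: [0, 0, 0, 0]
The echelon form has 2 nonzero rows, and every pivot lies in the first 3 columns, so rank(B) = rank([B|b]) = 2.
The system is consistent.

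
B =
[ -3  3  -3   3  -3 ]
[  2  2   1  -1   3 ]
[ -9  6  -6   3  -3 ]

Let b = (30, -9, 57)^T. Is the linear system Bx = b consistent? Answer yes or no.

yes

Row reduce the augmented matrix [B | b].
R2 ← R2 + (2/3)·R1: [0, 4, -1, 1, 1, 11]
R3 ← R3 − (3)·R1: [0, -3, 3, -6, 6, -33]
R3 ← R3 + (3/4)·R2: [0, 0, 9/4, -21/4, 27/4, -99/4]
The echelon form has 3 nonzero rows, and every pivot lies in the first 5 columns, so rank(B) = rank([B|b]) = 3.
The system is consistent.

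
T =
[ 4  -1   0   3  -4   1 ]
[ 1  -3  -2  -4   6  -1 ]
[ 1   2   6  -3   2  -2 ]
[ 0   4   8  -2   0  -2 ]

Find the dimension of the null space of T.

3

Row reduce to echelon form.
R2 ← R2 − (1/4)·R1: [0, -11/4, -2, -19/4, 7, -5/4]
R3 ← R3 − (1/4)·R1: [0, 9/4, 6, -15/4, 3, -9/4]
R3 ← R3 + (9/11)·R2: [0, 0, 48/11, -84/11, 96/11, -36/11]
R4 ← R4 + (16/11)·R2: [0, 0, 56/11, -98/11, 112/11, -42/11]
R4 ← R4 − (7/6)·R3: [0, 0, 0, 0, 0, 0]
3 nonzero rows, so rank(T) = 3.
T has 6 columns; by rank–nullity, nullity = 6 − 3 = 3.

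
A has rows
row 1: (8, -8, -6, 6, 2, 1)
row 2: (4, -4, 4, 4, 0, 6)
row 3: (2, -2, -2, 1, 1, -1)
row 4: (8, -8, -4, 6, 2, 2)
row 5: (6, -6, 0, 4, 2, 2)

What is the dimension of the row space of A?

Row reduce to echelon form.
R2 ← R2 − (1/2)·R1: [0, 0, 7, 1, -1, 11/2]
R3 ← R3 − (1/4)·R1: [0, 0, -1/2, -1/2, 1/2, -5/4]
R4 ← R4 − R1: [0, 0, 2, 0, 0, 1]
R5 ← R5 − (3/4)·R1: [0, 0, 9/2, -1/2, 1/2, 5/4]
R3 ← R3 + (1/14)·R2: [0, 0, 0, -3/7, 3/7, -6/7]
R4 ← R4 − (2/7)·R2: [0, 0, 0, -2/7, 2/7, -4/7]
R5 ← R5 − (9/14)·R2: [0, 0, 0, -8/7, 8/7, -16/7]
R4 ← R4 − (2/3)·R3: [0, 0, 0, 0, 0, 0]
R5 ← R5 − (8/3)·R3: [0, 0, 0, 0, 0, 0]
Echelon form has 3 nonzero rows, so rank(A) = 3.
The row space has dimension equal to the rank: 3.

3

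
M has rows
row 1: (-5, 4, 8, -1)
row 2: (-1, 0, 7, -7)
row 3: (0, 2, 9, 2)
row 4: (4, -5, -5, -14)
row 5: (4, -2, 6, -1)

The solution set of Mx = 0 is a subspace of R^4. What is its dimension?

0

Row reduce to echelon form.
R2 ← R2 − (1/5)·R1: [0, -4/5, 27/5, -34/5]
R4 ← R4 + (4/5)·R1: [0, -9/5, 7/5, -74/5]
R5 ← R5 + (4/5)·R1: [0, 6/5, 62/5, -9/5]
R3 ← R3 + (5/2)·R2: [0, 0, 45/2, -15]
R4 ← R4 − (9/4)·R2: [0, 0, -43/4, 1/2]
R5 ← R5 + (3/2)·R2: [0, 0, 41/2, -12]
R4 ← R4 + (43/90)·R3: [0, 0, 0, -20/3]
R5 ← R5 − (41/45)·R3: [0, 0, 0, 5/3]
R5 ← R5 + (1/4)·R4: [0, 0, 0, 0]
4 nonzero rows, so rank(M) = 4.
M has 4 columns; by rank–nullity, nullity = 4 − 4 = 0.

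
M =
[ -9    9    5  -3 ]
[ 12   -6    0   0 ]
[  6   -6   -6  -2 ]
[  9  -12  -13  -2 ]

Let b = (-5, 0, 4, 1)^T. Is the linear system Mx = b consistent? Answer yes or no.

no

Row reduce the augmented matrix [M | b].
R2 ← R2 + (4/3)·R1: [0, 6, 20/3, -4, -20/3]
R3 ← R3 + (2/3)·R1: [0, 0, -8/3, -4, 2/3]
R4 ← R4 + R1: [0, -3, -8, -5, -4]
R4 ← R4 + (1/2)·R2: [0, 0, -14/3, -7, -22/3]
R4 ← R4 − (7/4)·R3: [0, 0, 0, 0, -17/2]
The echelon form has 4 nonzero rows; the last pivot sits in the augmented column, so rank(M) = 3 but rank([M|b]) = 4.
Since the ranks differ, the system is inconsistent.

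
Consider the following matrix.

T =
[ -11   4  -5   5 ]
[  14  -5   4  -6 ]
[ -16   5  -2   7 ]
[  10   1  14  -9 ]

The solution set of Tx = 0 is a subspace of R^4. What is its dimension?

Row reduce to echelon form.
R2 ← R2 + (14/11)·R1: [0, 1/11, -26/11, 4/11]
R3 ← R3 − (16/11)·R1: [0, -9/11, 58/11, -3/11]
R4 ← R4 + (10/11)·R1: [0, 51/11, 104/11, -49/11]
R3 ← R3 + (9)·R2: [0, 0, -16, 3]
R4 ← R4 − (51)·R2: [0, 0, 130, -23]
R4 ← R4 + (65/8)·R3: [0, 0, 0, 11/8]
4 nonzero rows, so rank(T) = 4.
T has 4 columns; by rank–nullity, nullity = 4 − 4 = 0.

0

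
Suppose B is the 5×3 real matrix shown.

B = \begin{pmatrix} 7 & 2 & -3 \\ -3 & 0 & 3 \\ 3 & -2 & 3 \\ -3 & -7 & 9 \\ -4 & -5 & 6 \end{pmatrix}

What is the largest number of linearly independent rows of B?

Row reduce to echelon form.
R2 ← R2 + (3/7)·R1: [0, 6/7, 12/7]
R3 ← R3 − (3/7)·R1: [0, -20/7, 30/7]
R4 ← R4 + (3/7)·R1: [0, -43/7, 54/7]
R5 ← R5 + (4/7)·R1: [0, -27/7, 30/7]
R3 ← R3 + (10/3)·R2: [0, 0, 10]
R4 ← R4 + (43/6)·R2: [0, 0, 20]
R5 ← R5 + (9/2)·R2: [0, 0, 12]
R4 ← R4 − (2)·R3: [0, 0, 0]
R5 ← R5 − (6/5)·R3: [0, 0, 0]
Echelon form has 3 nonzero rows, so rank(B) = 3.
The rank gives the maximum number of linearly independent rows: 3.

3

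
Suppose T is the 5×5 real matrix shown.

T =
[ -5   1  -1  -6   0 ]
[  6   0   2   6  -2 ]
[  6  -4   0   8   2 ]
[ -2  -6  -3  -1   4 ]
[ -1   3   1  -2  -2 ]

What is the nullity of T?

2

Row reduce to echelon form.
R2 ← R2 + (6/5)·R1: [0, 6/5, 4/5, -6/5, -2]
R3 ← R3 + (6/5)·R1: [0, -14/5, -6/5, 4/5, 2]
R4 ← R4 − (2/5)·R1: [0, -32/5, -13/5, 7/5, 4]
R5 ← R5 − (1/5)·R1: [0, 14/5, 6/5, -4/5, -2]
R3 ← R3 + (7/3)·R2: [0, 0, 2/3, -2, -8/3]
R4 ← R4 + (16/3)·R2: [0, 0, 5/3, -5, -20/3]
R5 ← R5 − (7/3)·R2: [0, 0, -2/3, 2, 8/3]
R4 ← R4 − (5/2)·R3: [0, 0, 0, 0, 0]
R5 ← R5 + R3: [0, 0, 0, 0, 0]
3 nonzero rows, so rank(T) = 3.
T has 5 columns; by rank–nullity, nullity = 5 − 3 = 2.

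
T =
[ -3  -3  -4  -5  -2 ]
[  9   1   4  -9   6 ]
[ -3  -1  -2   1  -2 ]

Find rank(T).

2

Row reduce to echelon form.
R2 ← R2 + (3)·R1: [0, -8, -8, -24, 0]
R3 ← R3 − R1: [0, 2, 2, 6, 0]
R3 ← R3 + (1/4)·R2: [0, 0, 0, 0, 0]
Echelon form has 2 nonzero rows, so rank(T) = 2.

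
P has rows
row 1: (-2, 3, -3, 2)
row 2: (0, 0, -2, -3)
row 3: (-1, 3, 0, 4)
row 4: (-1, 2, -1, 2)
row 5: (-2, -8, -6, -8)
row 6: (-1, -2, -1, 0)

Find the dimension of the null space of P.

1

Row reduce to echelon form.
R3 ← R3 − (1/2)·R1: [0, 3/2, 3/2, 3]
R4 ← R4 − (1/2)·R1: [0, 1/2, 1/2, 1]
R5 ← R5 − R1: [0, -11, -3, -10]
R6 ← R6 − (1/2)·R1: [0, -7/2, 1/2, -1]
Swap R2 ↔ R3
R4 ← R4 − (1/3)·R2: [0, 0, 0, 0]
R5 ← R5 + (22/3)·R2: [0, 0, 8, 12]
R6 ← R6 + (7/3)·R2: [0, 0, 4, 6]
R5 ← R5 + (4)·R3: [0, 0, 0, 0]
R6 ← R6 + (2)·R3: [0, 0, 0, 0]
3 nonzero rows, so rank(P) = 3.
P has 4 columns; by rank–nullity, nullity = 4 − 3 = 1.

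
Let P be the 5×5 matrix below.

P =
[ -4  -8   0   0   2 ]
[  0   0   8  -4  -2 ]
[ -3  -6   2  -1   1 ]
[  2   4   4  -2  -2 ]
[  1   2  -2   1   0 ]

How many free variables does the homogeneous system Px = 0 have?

Row reduce to echelon form.
R3 ← R3 − (3/4)·R1: [0, 0, 2, -1, -1/2]
R4 ← R4 + (1/2)·R1: [0, 0, 4, -2, -1]
R5 ← R5 + (1/4)·R1: [0, 0, -2, 1, 1/2]
R3 ← R3 − (1/4)·R2: [0, 0, 0, 0, 0]
R4 ← R4 − (1/2)·R2: [0, 0, 0, 0, 0]
R5 ← R5 + (1/4)·R2: [0, 0, 0, 0, 0]
2 nonzero rows, so rank(P) = 2.
P has 5 columns; by rank–nullity, nullity = 5 − 2 = 3.

3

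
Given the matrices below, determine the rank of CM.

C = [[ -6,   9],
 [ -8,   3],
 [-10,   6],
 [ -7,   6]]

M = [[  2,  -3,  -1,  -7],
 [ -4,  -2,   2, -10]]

First compute CM:
[[-48,   0,  24, -48],
 [-28,  18,  14,  26],
 [-44,  18,  22,  10],
 [-38,   9,  19, -11]]
Now row reduce the product.
R2 ← R2 − (7/12)·R1: [0, 18, 0, 54]
R3 ← R3 − (11/12)·R1: [0, 18, 0, 54]
R4 ← R4 − (19/24)·R1: [0, 9, 0, 27]
R3 ← R3 − R2: [0, 0, 0, 0]
R4 ← R4 − (1/2)·R2: [0, 0, 0, 0]
2 nonzero rows, so rank(CM) = 2.

2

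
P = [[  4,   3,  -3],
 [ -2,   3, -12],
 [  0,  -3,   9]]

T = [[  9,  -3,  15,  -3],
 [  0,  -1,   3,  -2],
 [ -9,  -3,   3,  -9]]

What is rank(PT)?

2

First compute PT:
[[ 63,  -6,  60,   9],
 [ 90,  39, -57, 108],
 [-81, -24,  18, -75]]
Now row reduce the product.
R2 ← R2 − (10/7)·R1: [0, 333/7, -999/7, 666/7]
R3 ← R3 + (9/7)·R1: [0, -222/7, 666/7, -444/7]
R3 ← R3 + (2/3)·R2: [0, 0, 0, 0]
2 nonzero rows, so rank(PT) = 2.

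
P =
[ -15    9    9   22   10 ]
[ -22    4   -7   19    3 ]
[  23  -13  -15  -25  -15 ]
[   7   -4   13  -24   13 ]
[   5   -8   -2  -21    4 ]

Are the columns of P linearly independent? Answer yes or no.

Row reduce P to echelon form.
R2 ← R2 − (22/15)·R1: [0, -46/5, -101/5, -199/15, -35/3]
R3 ← R3 + (23/15)·R1: [0, 4/5, -6/5, 131/15, 1/3]
R4 ← R4 + (7/15)·R1: [0, 1/5, 86/5, -206/15, 53/3]
R5 ← R5 + (1/3)·R1: [0, -5, 1, -41/3, 22/3]
R3 ← R3 + (2/23)·R2: [0, 0, -68/23, 523/69, -47/69]
R4 ← R4 + (1/46)·R2: [0, 0, 771/46, -645/46, 801/46]
R5 ← R5 − (25/46)·R2: [0, 0, 551/46, -297/46, 629/46]
R4 ← R4 + (771/136)·R3: [0, 0, 0, 3937/136, 1843/136]
R5 ← R5 + (551/136)·R3: [0, 0, 0, 9895/408, 4453/408]
R5 ← R5 − (9895/11811)·R4: [0, 0, 0, 0, -1728/3937]
5 pivots among 5 columns.
Every column is a pivot column, so the columns are linearly independent.

yes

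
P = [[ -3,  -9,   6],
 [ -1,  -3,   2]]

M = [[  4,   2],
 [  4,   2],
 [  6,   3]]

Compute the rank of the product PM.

1

First compute PM:
[[-12,  -6],
 [ -4,  -2]]
Now row reduce the product.
R2 ← R2 − (1/3)·R1: [0, 0]
1 nonzero row, so rank(PM) = 1.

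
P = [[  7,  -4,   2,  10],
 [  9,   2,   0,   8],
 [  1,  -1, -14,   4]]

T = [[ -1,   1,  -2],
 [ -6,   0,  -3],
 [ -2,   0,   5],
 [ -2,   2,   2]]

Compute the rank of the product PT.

First compute PT:
[[ -7,  27,  28],
 [-37,  25,  -8],
 [ 25,   9, -61]]
Now row reduce the product.
R2 ← R2 − (37/7)·R1: [0, -824/7, -156]
R3 ← R3 + (25/7)·R1: [0, 738/7, 39]
R3 ← R3 + (369/412)·R2: [0, 0, -10374/103]
3 nonzero rows, so rank(PT) = 3.

3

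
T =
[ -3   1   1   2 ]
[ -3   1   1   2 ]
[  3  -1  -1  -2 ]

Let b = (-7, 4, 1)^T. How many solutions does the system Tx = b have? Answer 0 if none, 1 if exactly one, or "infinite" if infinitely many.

Row reduce the augmented matrix [T | b].
R2 ← R2 − R1: [0, 0, 0, 0, 11]
R3 ← R3 + R1: [0, 0, 0, 0, -6]
R3 ← R3 + (6/11)·R2: [0, 0, 0, 0, 0]
The echelon form has 2 nonzero rows; the last pivot sits in the augmented column, so rank(T) = 1 but rank([T|b]) = 2.
Since the ranks differ, the system is inconsistent.
It has no solutions.

0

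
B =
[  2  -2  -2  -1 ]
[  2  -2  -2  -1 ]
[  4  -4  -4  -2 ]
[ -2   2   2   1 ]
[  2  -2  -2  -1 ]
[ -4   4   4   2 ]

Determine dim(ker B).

3

Row reduce to echelon form.
R2 ← R2 − R1: [0, 0, 0, 0]
R3 ← R3 − (2)·R1: [0, 0, 0, 0]
R4 ← R4 + R1: [0, 0, 0, 0]
R5 ← R5 − R1: [0, 0, 0, 0]
R6 ← R6 + (2)·R1: [0, 0, 0, 0]
1 nonzero row, so rank(B) = 1.
B has 4 columns; by rank–nullity, nullity = 4 − 1 = 3.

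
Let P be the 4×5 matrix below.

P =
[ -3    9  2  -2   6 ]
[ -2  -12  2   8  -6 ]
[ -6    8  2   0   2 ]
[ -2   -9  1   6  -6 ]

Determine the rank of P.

Row reduce to echelon form.
R2 ← R2 − (2/3)·R1: [0, -18, 2/3, 28/3, -10]
R3 ← R3 − (2)·R1: [0, -10, -2, 4, -10]
R4 ← R4 − (2/3)·R1: [0, -15, -1/3, 22/3, -10]
R3 ← R3 − (5/9)·R2: [0, 0, -64/27, -32/27, -40/9]
R4 ← R4 − (5/6)·R2: [0, 0, -8/9, -4/9, -5/3]
R4 ← R4 − (3/8)·R3: [0, 0, 0, 0, 0]
Echelon form has 3 nonzero rows, so rank(P) = 3.

3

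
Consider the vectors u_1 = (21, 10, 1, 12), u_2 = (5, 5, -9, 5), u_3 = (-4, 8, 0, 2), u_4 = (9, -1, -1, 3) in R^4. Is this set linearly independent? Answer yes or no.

no

Form the matrix with these vectors as rows and row reduce.
R2 ← R2 − (5/21)·R1: [0, 55/21, -194/21, 15/7]
R3 ← R3 + (4/21)·R1: [0, 208/21, 4/21, 30/7]
R4 ← R4 − (3/7)·R1: [0, -37/7, -10/7, -15/7]
R3 ← R3 − (208/55)·R2: [0, 0, 1932/55, -42/11]
R4 ← R4 + (111/55)·R2: [0, 0, -1104/55, 24/11]
R4 ← R4 + (4/7)·R3: [0, 0, 0, 0]
3 nonzero rows, so the 4 vectors span a space of dimension 3.
Since 3 < 4, the vectors are linearly dependent.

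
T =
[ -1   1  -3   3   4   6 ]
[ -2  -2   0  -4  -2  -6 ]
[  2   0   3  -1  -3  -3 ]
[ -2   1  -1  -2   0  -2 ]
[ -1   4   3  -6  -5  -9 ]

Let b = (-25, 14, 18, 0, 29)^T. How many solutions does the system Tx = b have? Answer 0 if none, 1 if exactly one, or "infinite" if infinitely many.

infinite

Row reduce the augmented matrix [T | b].
R2 ← R2 − (2)·R1: [0, -4, 6, -10, -10, -18, 64]
R3 ← R3 + (2)·R1: [0, 2, -3, 5, 5, 9, -32]
R4 ← R4 − (2)·R1: [0, -1, 5, -8, -8, -14, 50]
R5 ← R5 − R1: [0, 3, 6, -9, -9, -15, 54]
R3 ← R3 + (1/2)·R2: [0, 0, 0, 0, 0, 0, 0]
R4 ← R4 − (1/4)·R2: [0, 0, 7/2, -11/2, -11/2, -19/2, 34]
R5 ← R5 + (3/4)·R2: [0, 0, 21/2, -33/2, -33/2, -57/2, 102]
Swap R3 ↔ R4
R5 ← R5 − (3)·R3: [0, 0, 0, 0, 0, 0, 0]
The echelon form has 3 nonzero rows, and every pivot lies in the first 6 columns, so rank(T) = rank([T|b]) = 3.
The system is consistent.
rank = 3 < 6 unknowns, so there are infinitely many solutions.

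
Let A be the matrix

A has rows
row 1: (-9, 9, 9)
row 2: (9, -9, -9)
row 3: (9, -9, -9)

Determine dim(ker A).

2

Row reduce to echelon form.
R2 ← R2 + R1: [0, 0, 0]
R3 ← R3 + R1: [0, 0, 0]
1 nonzero row, so rank(A) = 1.
A has 3 columns; by rank–nullity, nullity = 3 − 1 = 2.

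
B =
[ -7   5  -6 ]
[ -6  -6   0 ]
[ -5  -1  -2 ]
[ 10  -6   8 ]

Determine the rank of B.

Row reduce to echelon form.
R2 ← R2 − (6/7)·R1: [0, -72/7, 36/7]
R3 ← R3 − (5/7)·R1: [0, -32/7, 16/7]
R4 ← R4 + (10/7)·R1: [0, 8/7, -4/7]
R3 ← R3 − (4/9)·R2: [0, 0, 0]
R4 ← R4 + (1/9)·R2: [0, 0, 0]
Echelon form has 2 nonzero rows, so rank(B) = 2.

2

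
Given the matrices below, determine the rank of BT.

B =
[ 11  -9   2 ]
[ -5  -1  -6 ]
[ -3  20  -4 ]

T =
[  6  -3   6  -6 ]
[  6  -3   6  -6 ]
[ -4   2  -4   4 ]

1

First compute BT:
[[  4,  -2,   4,  -4],
 [-12,   6, -12,  12],
 [118, -59, 118, -118]]
Now row reduce the product.
R2 ← R2 + (3)·R1: [0, 0, 0, 0]
R3 ← R3 − (59/2)·R1: [0, 0, 0, 0]
1 nonzero row, so rank(BT) = 1.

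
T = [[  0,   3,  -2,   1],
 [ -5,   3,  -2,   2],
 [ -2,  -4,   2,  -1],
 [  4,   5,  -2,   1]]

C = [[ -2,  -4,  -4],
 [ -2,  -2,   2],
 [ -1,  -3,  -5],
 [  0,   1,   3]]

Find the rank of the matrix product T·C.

2

First compute TC:
[[ -4,   1,  19],
 [  6,  22,  42],
 [ 10,   9, -13],
 [-16, -19,   7]]
Now row reduce the product.
R2 ← R2 + (3/2)·R1: [0, 47/2, 141/2]
R3 ← R3 + (5/2)·R1: [0, 23/2, 69/2]
R4 ← R4 − (4)·R1: [0, -23, -69]
R3 ← R3 − (23/47)·R2: [0, 0, 0]
R4 ← R4 + (46/47)·R2: [0, 0, 0]
2 nonzero rows, so rank(TC) = 2.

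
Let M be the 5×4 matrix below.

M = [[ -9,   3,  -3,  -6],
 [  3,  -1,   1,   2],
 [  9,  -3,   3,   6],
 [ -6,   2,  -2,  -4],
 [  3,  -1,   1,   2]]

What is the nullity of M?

Row reduce to echelon form.
R2 ← R2 + (1/3)·R1: [0, 0, 0, 0]
R3 ← R3 + R1: [0, 0, 0, 0]
R4 ← R4 − (2/3)·R1: [0, 0, 0, 0]
R5 ← R5 + (1/3)·R1: [0, 0, 0, 0]
1 nonzero row, so rank(M) = 1.
M has 4 columns; by rank–nullity, nullity = 4 − 1 = 3.

3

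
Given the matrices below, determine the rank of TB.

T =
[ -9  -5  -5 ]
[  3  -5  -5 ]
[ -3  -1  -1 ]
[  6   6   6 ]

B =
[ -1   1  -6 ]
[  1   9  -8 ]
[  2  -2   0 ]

First compute TB:
[[ -6, -44,  94],
 [-18, -32,  22],
 [  0, -10,  26],
 [ 12,  48, -84]]
Now row reduce the product.
R2 ← R2 − (3)·R1: [0, 100, -260]
R4 ← R4 + (2)·R1: [0, -40, 104]
R3 ← R3 + (1/10)·R2: [0, 0, 0]
R4 ← R4 + (2/5)·R2: [0, 0, 0]
2 nonzero rows, so rank(TB) = 2.

2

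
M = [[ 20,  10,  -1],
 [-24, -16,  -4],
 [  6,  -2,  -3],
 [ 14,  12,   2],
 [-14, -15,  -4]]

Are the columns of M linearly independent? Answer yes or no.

yes

Row reduce M to echelon form.
R2 ← R2 + (6/5)·R1: [0, -4, -26/5]
R3 ← R3 − (3/10)·R1: [0, -5, -27/10]
R4 ← R4 − (7/10)·R1: [0, 5, 27/10]
R5 ← R5 + (7/10)·R1: [0, -8, -47/10]
R3 ← R3 − (5/4)·R2: [0, 0, 19/5]
R4 ← R4 + (5/4)·R2: [0, 0, -19/5]
R5 ← R5 − (2)·R2: [0, 0, 57/10]
R4 ← R4 + R3: [0, 0, 0]
R5 ← R5 − (3/2)·R3: [0, 0, 0]
3 pivots among 3 columns.
Every column is a pivot column, so the columns are linearly independent.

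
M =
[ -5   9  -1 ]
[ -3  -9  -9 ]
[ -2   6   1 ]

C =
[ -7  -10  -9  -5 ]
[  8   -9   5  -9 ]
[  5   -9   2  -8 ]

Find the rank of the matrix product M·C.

First compute MC:
[[102, -22,  88, -48],
 [-96, 192, -36, 168],
 [ 67, -43,  50, -52]]
Now row reduce the product.
R2 ← R2 + (16/17)·R1: [0, 2912/17, 796/17, 2088/17]
R3 ← R3 − (67/102)·R1: [0, -1456/51, -398/51, -348/17]
R3 ← R3 + (1/6)·R2: [0, 0, 0, 0]
2 nonzero rows, so rank(MC) = 2.

2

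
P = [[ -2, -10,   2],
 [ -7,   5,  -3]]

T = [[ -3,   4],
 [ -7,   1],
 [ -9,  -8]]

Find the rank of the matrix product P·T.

2

First compute PT:
[[ 58, -34],
 [ 13,   1]]
Now row reduce the product.
R2 ← R2 − (13/58)·R1: [0, 250/29]
2 nonzero rows, so rank(PT) = 2.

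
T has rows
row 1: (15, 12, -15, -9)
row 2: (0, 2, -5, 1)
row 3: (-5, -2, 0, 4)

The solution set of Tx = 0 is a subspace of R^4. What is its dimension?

Row reduce to echelon form.
R3 ← R3 + (1/3)·R1: [0, 2, -5, 1]
R3 ← R3 − R2: [0, 0, 0, 0]
2 nonzero rows, so rank(T) = 2.
T has 4 columns; by rank–nullity, nullity = 4 − 2 = 2.

2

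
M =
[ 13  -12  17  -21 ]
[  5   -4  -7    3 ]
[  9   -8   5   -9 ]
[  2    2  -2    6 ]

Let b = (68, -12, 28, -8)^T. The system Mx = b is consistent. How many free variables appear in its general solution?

Row reduce the augmented matrix [M | b].
R2 ← R2 − (5/13)·R1: [0, 8/13, -176/13, 144/13, -496/13]
R3 ← R3 − (9/13)·R1: [0, 4/13, -88/13, 72/13, -248/13]
R4 ← R4 − (2/13)·R1: [0, 50/13, -60/13, 120/13, -240/13]
R3 ← R3 − (1/2)·R2: [0, 0, 0, 0, 0]
R4 ← R4 − (25/4)·R2: [0, 0, 80, -60, 220]
Swap R3 ↔ R4
The echelon form has 3 nonzero rows, and every pivot lies in the first 4 columns, so rank(M) = rank([M|b]) = 3.
The system is consistent.
Free variables = (unknowns) − (rank) = 4 − 3 = 1.

1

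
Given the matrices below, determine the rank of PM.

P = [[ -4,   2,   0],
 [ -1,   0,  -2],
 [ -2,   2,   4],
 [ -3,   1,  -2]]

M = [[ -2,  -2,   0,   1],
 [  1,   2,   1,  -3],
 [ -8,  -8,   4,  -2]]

First compute PM:
[[ 10,  12,   2, -10],
 [ 18,  18,  -8,   3],
 [-26, -24,  18, -16],
 [ 23,  24,  -7,  -2]]
Now row reduce the product.
R2 ← R2 − (9/5)·R1: [0, -18/5, -58/5, 21]
R3 ← R3 + (13/5)·R1: [0, 36/5, 116/5, -42]
R4 ← R4 − (23/10)·R1: [0, -18/5, -58/5, 21]
R3 ← R3 + (2)·R2: [0, 0, 0, 0]
R4 ← R4 − R2: [0, 0, 0, 0]
2 nonzero rows, so rank(PM) = 2.

2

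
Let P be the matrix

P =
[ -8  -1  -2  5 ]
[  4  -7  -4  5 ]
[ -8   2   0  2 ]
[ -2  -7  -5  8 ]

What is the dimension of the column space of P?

2

Row reduce to echelon form.
R2 ← R2 + (1/2)·R1: [0, -15/2, -5, 15/2]
R3 ← R3 − R1: [0, 3, 2, -3]
R4 ← R4 − (1/4)·R1: [0, -27/4, -9/2, 27/4]
R3 ← R3 + (2/5)·R2: [0, 0, 0, 0]
R4 ← R4 − (9/10)·R2: [0, 0, 0, 0]
Echelon form has 2 nonzero rows, so rank(P) = 2.
The column space has dimension equal to the rank: 2.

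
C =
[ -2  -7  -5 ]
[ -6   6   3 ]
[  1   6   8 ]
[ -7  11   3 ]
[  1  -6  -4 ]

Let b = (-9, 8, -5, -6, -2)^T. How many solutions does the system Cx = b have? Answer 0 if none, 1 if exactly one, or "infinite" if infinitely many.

0

Row reduce the augmented matrix [C | b].
R2 ← R2 − (3)·R1: [0, 27, 18, 35]
R3 ← R3 + (1/2)·R1: [0, 5/2, 11/2, -19/2]
R4 ← R4 − (7/2)·R1: [0, 71/2, 41/2, 51/2]
R5 ← R5 + (1/2)·R1: [0, -19/2, -13/2, -13/2]
R3 ← R3 − (5/54)·R2: [0, 0, 23/6, -344/27]
R4 ← R4 − (71/54)·R2: [0, 0, -19/6, -554/27]
R5 ← R5 + (19/54)·R2: [0, 0, -1/6, 157/27]
R4 ← R4 + (19/23)·R3: [0, 0, 0, -714/23]
R5 ← R5 + (1/23)·R3: [0, 0, 0, 121/23]
R5 ← R5 + (121/714)·R4: [0, 0, 0, 0]
The echelon form has 4 nonzero rows; the last pivot sits in the augmented column, so rank(C) = 3 but rank([C|b]) = 4.
Since the ranks differ, the system is inconsistent.
It has no solutions.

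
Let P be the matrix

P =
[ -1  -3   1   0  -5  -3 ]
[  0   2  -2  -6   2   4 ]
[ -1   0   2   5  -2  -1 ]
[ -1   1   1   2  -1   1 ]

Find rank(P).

Row reduce to echelon form.
R3 ← R3 − R1: [0, 3, 1, 5, 3, 2]
R4 ← R4 − R1: [0, 4, 0, 2, 4, 4]
R3 ← R3 − (3/2)·R2: [0, 0, 4, 14, 0, -4]
R4 ← R4 − (2)·R2: [0, 0, 4, 14, 0, -4]
R4 ← R4 − R3: [0, 0, 0, 0, 0, 0]
Echelon form has 3 nonzero rows, so rank(P) = 3.

3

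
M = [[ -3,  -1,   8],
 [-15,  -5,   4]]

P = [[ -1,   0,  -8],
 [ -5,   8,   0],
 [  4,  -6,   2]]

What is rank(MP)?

2

First compute MP:
[[ 40, -56,  40],
 [ 56, -64, 128]]
Now row reduce the product.
R2 ← R2 − (7/5)·R1: [0, 72/5, 72]
2 nonzero rows, so rank(MP) = 2.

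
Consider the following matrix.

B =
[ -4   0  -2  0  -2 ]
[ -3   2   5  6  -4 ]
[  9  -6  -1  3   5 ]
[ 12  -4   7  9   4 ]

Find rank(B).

Row reduce to echelon form.
R2 ← R2 − (3/4)·R1: [0, 2, 13/2, 6, -5/2]
R3 ← R3 + (9/4)·R1: [0, -6, -11/2, 3, 1/2]
R4 ← R4 + (3)·R1: [0, -4, 1, 9, -2]
R3 ← R3 + (3)·R2: [0, 0, 14, 21, -7]
R4 ← R4 + (2)·R2: [0, 0, 14, 21, -7]
R4 ← R4 − R3: [0, 0, 0, 0, 0]
Echelon form has 3 nonzero rows, so rank(B) = 3.

3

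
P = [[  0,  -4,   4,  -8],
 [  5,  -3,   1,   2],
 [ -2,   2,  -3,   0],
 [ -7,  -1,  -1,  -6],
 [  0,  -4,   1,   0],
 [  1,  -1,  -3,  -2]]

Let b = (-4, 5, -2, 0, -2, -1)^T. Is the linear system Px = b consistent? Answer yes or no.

Row reduce the augmented matrix [P | b].
Swap R1 ↔ R2
R3 ← R3 + (2/5)·R1: [0, 4/5, -13/5, 4/5, 0]
R4 ← R4 + (7/5)·R1: [0, -26/5, 2/5, -16/5, 7]
R6 ← R6 − (1/5)·R1: [0, -2/5, -16/5, -12/5, -2]
R3 ← R3 + (1/5)·R2: [0, 0, -9/5, -4/5, -4/5]
R4 ← R4 − (13/10)·R2: [0, 0, -24/5, 36/5, 61/5]
R5 ← R5 − R2: [0, 0, -3, 8, 2]
R6 ← R6 − (1/10)·R2: [0, 0, -18/5, -8/5, -8/5]
R4 ← R4 − (8/3)·R3: [0, 0, 0, 28/3, 43/3]
R5 ← R5 − (5/3)·R3: [0, 0, 0, 28/3, 10/3]
R6 ← R6 − (2)·R3: [0, 0, 0, 0, 0]
R5 ← R5 − R4: [0, 0, 0, 0, -11]
The echelon form has 5 nonzero rows; the last pivot sits in the augmented column, so rank(P) = 4 but rank([P|b]) = 5.
Since the ranks differ, the system is inconsistent.

no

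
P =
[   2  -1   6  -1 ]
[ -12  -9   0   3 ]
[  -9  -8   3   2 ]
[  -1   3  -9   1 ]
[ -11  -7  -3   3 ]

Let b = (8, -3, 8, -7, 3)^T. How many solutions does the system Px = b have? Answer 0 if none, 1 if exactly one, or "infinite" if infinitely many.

0

Row reduce the augmented matrix [P | b].
R2 ← R2 + (6)·R1: [0, -15, 36, -3, 45]
R3 ← R3 + (9/2)·R1: [0, -25/2, 30, -5/2, 44]
R4 ← R4 + (1/2)·R1: [0, 5/2, -6, 1/2, -3]
R5 ← R5 + (11/2)·R1: [0, -25/2, 30, -5/2, 47]
R3 ← R3 − (5/6)·R2: [0, 0, 0, 0, 13/2]
R4 ← R4 + (1/6)·R2: [0, 0, 0, 0, 9/2]
R5 ← R5 − (5/6)·R2: [0, 0, 0, 0, 19/2]
R4 ← R4 − (9/13)·R3: [0, 0, 0, 0, 0]
R5 ← R5 − (19/13)·R3: [0, 0, 0, 0, 0]
The echelon form has 3 nonzero rows; the last pivot sits in the augmented column, so rank(P) = 2 but rank([P|b]) = 3.
Since the ranks differ, the system is inconsistent.
It has no solutions.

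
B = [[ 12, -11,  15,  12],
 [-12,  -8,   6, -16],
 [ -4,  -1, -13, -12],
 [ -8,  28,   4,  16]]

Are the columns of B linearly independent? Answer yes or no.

Row reduce B to echelon form.
R2 ← R2 + R1: [0, -19, 21, -4]
R3 ← R3 + (1/3)·R1: [0, -14/3, -8, -8]
R4 ← R4 + (2/3)·R1: [0, 62/3, 14, 24]
R3 ← R3 − (14/57)·R2: [0, 0, -250/19, -400/57]
R4 ← R4 + (62/57)·R2: [0, 0, 700/19, 1120/57]
R4 ← R4 + (14/5)·R3: [0, 0, 0, 0]
3 pivots among 4 columns.
Only 3 < 4 pivot columns, so the columns are linearly dependent.

no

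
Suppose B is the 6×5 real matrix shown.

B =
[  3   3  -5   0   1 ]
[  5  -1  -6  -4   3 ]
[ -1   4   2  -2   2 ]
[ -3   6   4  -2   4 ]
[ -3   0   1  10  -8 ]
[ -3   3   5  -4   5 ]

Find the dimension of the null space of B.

Row reduce to echelon form.
R2 ← R2 − (5/3)·R1: [0, -6, 7/3, -4, 4/3]
R3 ← R3 + (1/3)·R1: [0, 5, 1/3, -2, 7/3]
R4 ← R4 + R1: [0, 9, -1, -2, 5]
R5 ← R5 + R1: [0, 3, -4, 10, -7]
R6 ← R6 + R1: [0, 6, 0, -4, 6]
R3 ← R3 + (5/6)·R2: [0, 0, 41/18, -16/3, 31/9]
R4 ← R4 + (3/2)·R2: [0, 0, 5/2, -8, 7]
R5 ← R5 + (1/2)·R2: [0, 0, -17/6, 8, -19/3]
R6 ← R6 + R2: [0, 0, 7/3, -8, 22/3]
R4 ← R4 − (45/41)·R3: [0, 0, 0, -88/41, 132/41]
R5 ← R5 + (51/41)·R3: [0, 0, 0, 56/41, -84/41]
R6 ← R6 − (42/41)·R3: [0, 0, 0, -104/41, 156/41]
R5 ← R5 + (7/11)·R4: [0, 0, 0, 0, 0]
R6 ← R6 − (13/11)·R4: [0, 0, 0, 0, 0]
4 nonzero rows, so rank(B) = 4.
B has 5 columns; by rank–nullity, nullity = 5 − 4 = 1.

1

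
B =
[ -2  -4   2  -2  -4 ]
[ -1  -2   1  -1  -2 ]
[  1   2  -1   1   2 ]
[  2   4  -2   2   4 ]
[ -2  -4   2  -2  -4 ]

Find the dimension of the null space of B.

4

Row reduce to echelon form.
R2 ← R2 − (1/2)·R1: [0, 0, 0, 0, 0]
R3 ← R3 + (1/2)·R1: [0, 0, 0, 0, 0]
R4 ← R4 + R1: [0, 0, 0, 0, 0]
R5 ← R5 − R1: [0, 0, 0, 0, 0]
1 nonzero row, so rank(B) = 1.
B has 5 columns; by rank–nullity, nullity = 5 − 1 = 4.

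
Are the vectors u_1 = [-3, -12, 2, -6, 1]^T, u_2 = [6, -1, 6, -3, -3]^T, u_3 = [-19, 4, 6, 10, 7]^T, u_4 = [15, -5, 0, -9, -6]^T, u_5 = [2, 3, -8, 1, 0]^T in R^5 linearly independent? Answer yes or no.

Form the matrix with these vectors as rows and row reduce.
R2 ← R2 + (2)·R1: [0, -25, 10, -15, -1]
R3 ← R3 − (19/3)·R1: [0, 80, -20/3, 48, 2/3]
R4 ← R4 + (5)·R1: [0, -65, 10, -39, -1]
R5 ← R5 + (2/3)·R1: [0, -5, -20/3, -3, 2/3]
R3 ← R3 + (16/5)·R2: [0, 0, 76/3, 0, -38/15]
R4 ← R4 − (13/5)·R2: [0, 0, -16, 0, 8/5]
R5 ← R5 − (1/5)·R2: [0, 0, -26/3, 0, 13/15]
R4 ← R4 + (12/19)·R3: [0, 0, 0, 0, 0]
R5 ← R5 + (13/38)·R3: [0, 0, 0, 0, 0]
3 nonzero rows, so the 5 vectors span a space of dimension 3.
Since 3 < 5, the vectors are linearly dependent.

no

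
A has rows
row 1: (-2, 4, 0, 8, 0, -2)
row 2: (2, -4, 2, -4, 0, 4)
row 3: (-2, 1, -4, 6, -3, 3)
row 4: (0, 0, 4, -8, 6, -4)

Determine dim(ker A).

2

Row reduce to echelon form.
R2 ← R2 + R1: [0, 0, 2, 4, 0, 2]
R3 ← R3 − R1: [0, -3, -4, -2, -3, 5]
Swap R2 ↔ R3
R4 ← R4 − (2)·R3: [0, 0, 0, -16, 6, -8]
4 nonzero rows, so rank(A) = 4.
A has 6 columns; by rank–nullity, nullity = 6 − 4 = 2.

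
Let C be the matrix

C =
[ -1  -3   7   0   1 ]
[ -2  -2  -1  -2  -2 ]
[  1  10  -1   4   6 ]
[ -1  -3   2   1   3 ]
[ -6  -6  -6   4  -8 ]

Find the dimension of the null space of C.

0

Row reduce to echelon form.
R2 ← R2 − (2)·R1: [0, 4, -15, -2, -4]
R3 ← R3 + R1: [0, 7, 6, 4, 7]
R4 ← R4 − R1: [0, 0, -5, 1, 2]
R5 ← R5 − (6)·R1: [0, 12, -48, 4, -14]
R3 ← R3 − (7/4)·R2: [0, 0, 129/4, 15/2, 14]
R5 ← R5 − (3)·R2: [0, 0, -3, 10, -2]
R4 ← R4 + (20/129)·R3: [0, 0, 0, 93/43, 538/129]
R5 ← R5 + (4/43)·R3: [0, 0, 0, 460/43, -30/43]
R5 ← R5 − (460/93)·R4: [0, 0, 0, 0, -5950/279]
5 nonzero rows, so rank(C) = 5.
C has 5 columns; by rank–nullity, nullity = 5 − 5 = 0.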